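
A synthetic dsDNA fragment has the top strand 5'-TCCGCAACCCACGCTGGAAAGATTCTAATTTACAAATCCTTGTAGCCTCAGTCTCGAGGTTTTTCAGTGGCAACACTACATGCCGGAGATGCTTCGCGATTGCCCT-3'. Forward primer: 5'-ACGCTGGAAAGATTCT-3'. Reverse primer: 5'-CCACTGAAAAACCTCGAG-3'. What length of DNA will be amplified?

60 bp

The forward primer matches the template at positions 11–26.
The reverse primer's reverse complement is CTCGAGGTTTTTCAGTGG, which matches the template at positions 53–70.
Product length = (reverse-primer end) − (forward-primer start) + 1 = 70 − 11 + 1 = 60 bp.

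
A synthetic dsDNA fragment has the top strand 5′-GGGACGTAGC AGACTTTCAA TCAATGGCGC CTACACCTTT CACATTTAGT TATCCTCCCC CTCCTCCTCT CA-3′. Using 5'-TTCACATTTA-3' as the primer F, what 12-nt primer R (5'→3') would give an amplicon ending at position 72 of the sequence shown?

5'-TGAGAGGAGGAG-3'

The forward primer binds at positions 39–48; the product's 3' end on the top strand is position 72.
The reverse primer anneals to the top strand over positions 61–72, i.e. to CTCCTCCTCTCA.
Its sequence written 5'→3' is the reverse complement: TGAGAGGAGGAG.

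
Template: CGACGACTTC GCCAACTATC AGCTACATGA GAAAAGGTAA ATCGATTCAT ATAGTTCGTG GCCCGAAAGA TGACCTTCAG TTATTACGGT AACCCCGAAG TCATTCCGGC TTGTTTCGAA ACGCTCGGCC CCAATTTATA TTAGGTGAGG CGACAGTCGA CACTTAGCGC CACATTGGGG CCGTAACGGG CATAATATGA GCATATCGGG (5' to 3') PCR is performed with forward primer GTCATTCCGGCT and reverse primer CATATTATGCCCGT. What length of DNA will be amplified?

The forward primer matches the template at positions 100–111.
The reverse primer's reverse complement is ACGGGCATAATATG, which matches the template at positions 186–199.
Product length = (reverse-primer end) − (forward-primer start) + 1 = 199 − 100 + 1 = 100 bp.

100 bp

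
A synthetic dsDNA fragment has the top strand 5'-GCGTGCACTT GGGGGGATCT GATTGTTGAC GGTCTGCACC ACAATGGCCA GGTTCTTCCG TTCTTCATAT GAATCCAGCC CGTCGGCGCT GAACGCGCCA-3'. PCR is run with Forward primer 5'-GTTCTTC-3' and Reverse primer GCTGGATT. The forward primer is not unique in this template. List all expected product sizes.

28 bp, 20 bp

The forward primer GTTCTTC matches the top strand at positions 52–58, 60–66.
The reverse primer's reverse complement is AATCCAGC, matching at positions 72–79.
Each forward site pairs with the reverse site to give a product ending at position 79: sizes 28, 20 bp.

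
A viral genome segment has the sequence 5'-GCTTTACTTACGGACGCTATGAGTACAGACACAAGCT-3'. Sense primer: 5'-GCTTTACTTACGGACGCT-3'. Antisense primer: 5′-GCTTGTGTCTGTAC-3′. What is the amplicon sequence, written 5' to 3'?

Scanning the template, GCTTTACTTACGGACGCT occurs at positions 1–18; this primer anneals to the bottom strand there with its 3' end pointing downstream.
Taking the reverse complement of GCTTGTGTCTGTAC gives GTACAGACACAAGC, found at positions 23–36 on the template; the primer anneals here to the top strand with its 3' end pointing upstream.
The product is the template from position 1 through 36 (36 bp).

5'-GCTTTACTTACGGACGCTATGAGTACAGACACAAGC-3'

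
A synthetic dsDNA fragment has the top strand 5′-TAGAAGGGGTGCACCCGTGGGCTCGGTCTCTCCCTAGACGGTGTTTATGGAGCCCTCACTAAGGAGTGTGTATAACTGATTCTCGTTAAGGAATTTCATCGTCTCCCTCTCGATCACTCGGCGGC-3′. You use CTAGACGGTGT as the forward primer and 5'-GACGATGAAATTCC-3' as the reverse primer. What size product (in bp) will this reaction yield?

70 bp

Scanning the template, CTAGACGGTGT occurs at positions 34–44; this primer anneals to the bottom strand there with its 3' end pointing downstream.
The reverse primer's reverse complement is GGAATTTCATCGTC, which matches the template at positions 90–103.
Product length = (reverse-primer end) − (forward-primer start) + 1 = 103 − 34 + 1 = 70 bp.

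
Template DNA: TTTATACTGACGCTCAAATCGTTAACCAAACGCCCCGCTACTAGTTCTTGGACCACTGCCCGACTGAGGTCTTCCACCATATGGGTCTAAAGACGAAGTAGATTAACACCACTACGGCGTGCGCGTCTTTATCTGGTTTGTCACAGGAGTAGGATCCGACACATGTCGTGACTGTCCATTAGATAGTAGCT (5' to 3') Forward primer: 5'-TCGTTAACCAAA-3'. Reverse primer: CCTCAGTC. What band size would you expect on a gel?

Scanning the template, TCGTTAACCAAA occurs at positions 19–30; this primer anneals to the bottom strand there with its 3' end pointing downstream.
Taking the reverse complement of CCTCAGTC gives GACTGAGG, found at positions 62–69 on the template; the primer anneals here to the top strand with its 3' end pointing upstream.
The product runs from position 19 to position 69, so its length is 69 − 19 + 1 = 51 bp.

51 bp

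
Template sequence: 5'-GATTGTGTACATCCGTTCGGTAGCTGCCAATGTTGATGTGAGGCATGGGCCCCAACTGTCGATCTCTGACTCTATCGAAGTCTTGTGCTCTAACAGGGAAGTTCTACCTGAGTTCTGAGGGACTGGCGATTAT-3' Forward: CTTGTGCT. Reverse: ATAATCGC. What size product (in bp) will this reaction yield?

52 bp

Scanning the template, CTTGTGCT occurs at positions 82–89; this primer anneals to the bottom strand there with its 3' end pointing downstream.
Taking the reverse complement of ATAATCGC gives GCGATTAT, found at positions 126–133 on the template; the primer anneals here to the top strand with its 3' end pointing upstream.
Product length = (reverse-primer end) − (forward-primer start) + 1 = 133 − 82 + 1 = 52 bp.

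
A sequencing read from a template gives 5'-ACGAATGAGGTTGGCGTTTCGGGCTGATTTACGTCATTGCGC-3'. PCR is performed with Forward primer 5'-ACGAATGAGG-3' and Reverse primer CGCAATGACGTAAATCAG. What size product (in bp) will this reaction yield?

41 bp

Scanning the template, ACGAATGAGG occurs at positions 1–10; this primer anneals to the bottom strand there with its 3' end pointing downstream.
Taking the reverse complement of CGCAATGACGTAAATCAG gives CTGATTTACGTCATTGCG, found at positions 24–41 on the template; the primer anneals here to the top strand with its 3' end pointing upstream.
Amplicon spans positions 1–41: 41 bp.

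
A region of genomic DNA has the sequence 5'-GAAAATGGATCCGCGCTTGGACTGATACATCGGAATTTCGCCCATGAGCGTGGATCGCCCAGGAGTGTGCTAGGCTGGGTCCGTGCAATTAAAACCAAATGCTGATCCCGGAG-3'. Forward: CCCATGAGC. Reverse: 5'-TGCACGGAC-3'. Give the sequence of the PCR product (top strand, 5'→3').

5'-CCCATGAGCGTGGATCGCCCAGGAGTGTGCTAGGCTGGGTCCGTGCA-3'

Forward primer CCCATGAGC is found on the top strand at positions 41–49.
Taking the reverse complement of TGCACGGAC gives GTCCGTGCA, found at positions 79–87 on the template; the primer anneals here to the top strand with its 3' end pointing upstream.
The product is the template from position 41 through 87 (47 bp).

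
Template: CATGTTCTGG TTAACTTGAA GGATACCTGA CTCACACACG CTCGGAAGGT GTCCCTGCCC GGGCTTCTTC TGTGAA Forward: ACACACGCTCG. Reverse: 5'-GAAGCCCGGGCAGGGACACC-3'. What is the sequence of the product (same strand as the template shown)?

The forward primer matches the template at positions 34–44.
The reverse primer's reverse complement is GGTGTCCCTGCCCGGGCTTC, which matches the template at positions 48–67.
The product is the template from position 34 through 67 (34 bp).

5'-ACACACGCTCGGAAGGTGTCCCTGCCCGGGCTTC-3'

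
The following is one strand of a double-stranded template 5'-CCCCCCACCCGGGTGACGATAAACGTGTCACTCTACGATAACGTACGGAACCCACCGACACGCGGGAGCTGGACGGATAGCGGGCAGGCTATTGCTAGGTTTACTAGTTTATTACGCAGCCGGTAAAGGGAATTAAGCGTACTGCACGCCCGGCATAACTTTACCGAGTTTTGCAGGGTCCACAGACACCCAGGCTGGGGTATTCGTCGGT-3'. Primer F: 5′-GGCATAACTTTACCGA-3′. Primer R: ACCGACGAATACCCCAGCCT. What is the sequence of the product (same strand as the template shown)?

Forward primer GGCATAACTTTACCGA is found on the top strand at positions 152–167.
Reverse complement of the reverse primer: AGGCTGGGGTATTCGTCGGT. This occurs on the top strand at positions 192–211.
The product is the template from position 152 through 211 (60 bp).

5'-GGCATAACTTTACCGAGTTTTGCAGGGTCCACAGACACCCAGGCTGGGGTATTCGTCGGT-3'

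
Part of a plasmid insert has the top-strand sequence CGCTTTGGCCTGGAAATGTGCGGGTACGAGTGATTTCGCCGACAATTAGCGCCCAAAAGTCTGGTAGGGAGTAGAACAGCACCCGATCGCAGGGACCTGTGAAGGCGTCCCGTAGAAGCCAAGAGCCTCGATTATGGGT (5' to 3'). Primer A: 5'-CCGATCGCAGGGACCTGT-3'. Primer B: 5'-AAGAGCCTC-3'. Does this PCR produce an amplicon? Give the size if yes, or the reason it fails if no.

No product — both primers anneal to the same strand and extend in the same direction.

Primer A (CCGATCGCAGGGACCTGT) matches the top strand at positions 83–100 (3' end points downstream).
Primer B (AAGAGCCTC) also matches the top strand directly, at positions 121–129 — its reverse complement GAGGCTCTT is not present.
Both primers anneal to the bottom strand with 3' ends pointing the same way, so neither can prime synthesis back toward the other.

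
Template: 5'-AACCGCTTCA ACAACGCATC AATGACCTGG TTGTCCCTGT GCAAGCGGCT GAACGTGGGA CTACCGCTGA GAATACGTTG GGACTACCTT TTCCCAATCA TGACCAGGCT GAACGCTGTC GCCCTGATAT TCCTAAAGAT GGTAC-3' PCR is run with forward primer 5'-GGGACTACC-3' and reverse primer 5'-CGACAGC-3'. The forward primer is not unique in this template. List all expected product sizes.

The forward primer GGGACTACC matches the top strand at positions 57–65, 80–88.
The reverse primer's reverse complement is GCTGTCG, matching at positions 115–121.
Each forward site pairs with the reverse site to give a product ending at position 121: sizes 65, 42 bp.

65 bp, 42 bp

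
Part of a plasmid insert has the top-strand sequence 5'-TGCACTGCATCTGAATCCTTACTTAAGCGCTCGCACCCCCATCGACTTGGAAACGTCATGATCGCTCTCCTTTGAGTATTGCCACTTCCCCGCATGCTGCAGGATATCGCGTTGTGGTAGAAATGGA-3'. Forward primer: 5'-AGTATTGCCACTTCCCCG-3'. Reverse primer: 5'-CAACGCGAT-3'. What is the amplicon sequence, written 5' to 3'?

5'-AGTATTGCCACTTCCCCGCATGCTGCAGGATATCGCGTTG-3'

The forward primer matches the template at positions 75–92.
Taking the reverse complement of CAACGCGAT gives ATCGCGTTG, found at positions 106–114 on the template; the primer anneals here to the top strand with its 3' end pointing upstream.
The product is the template from position 75 through 114 (40 bp).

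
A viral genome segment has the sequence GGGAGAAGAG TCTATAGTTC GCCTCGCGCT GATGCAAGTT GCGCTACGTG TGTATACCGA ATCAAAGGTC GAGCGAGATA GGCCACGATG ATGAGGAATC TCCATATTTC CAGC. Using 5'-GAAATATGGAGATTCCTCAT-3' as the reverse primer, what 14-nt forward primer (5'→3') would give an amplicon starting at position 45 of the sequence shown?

5'-TACGTGTGTATACC-3'

The reverse primer's reverse complement ATGAGGAATCTCCATATTTC matches the template at positions 91–110; the product starts at position 45.
The forward primer is identical to the top strand over positions 45–58: TACGTGTGTATACC.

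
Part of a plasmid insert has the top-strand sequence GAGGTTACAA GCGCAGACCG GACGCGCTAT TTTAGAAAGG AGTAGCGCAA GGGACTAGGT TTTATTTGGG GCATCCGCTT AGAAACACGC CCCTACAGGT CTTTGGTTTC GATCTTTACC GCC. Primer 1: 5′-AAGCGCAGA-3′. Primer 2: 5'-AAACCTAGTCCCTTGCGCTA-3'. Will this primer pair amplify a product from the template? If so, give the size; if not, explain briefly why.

Primer 1 (AAGCGCAGA) matches the top strand at positions 9–17; it acts as a forward primer.
Primer 2's reverse complement is TAGCGCAAGGGACTAGGTTT, matching the top strand at positions 43–62; it acts as a reverse primer.
The 3' ends face each other across positions 9–62, giving a 54 bp product.

Yes — a 54 bp product.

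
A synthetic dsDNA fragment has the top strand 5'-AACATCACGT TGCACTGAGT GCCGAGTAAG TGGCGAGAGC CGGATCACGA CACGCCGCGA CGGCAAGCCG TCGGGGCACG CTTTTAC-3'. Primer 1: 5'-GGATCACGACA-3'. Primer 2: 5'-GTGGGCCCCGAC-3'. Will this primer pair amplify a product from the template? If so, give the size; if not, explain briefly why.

No product — primer 2 has no binding site in the template.

Primer 2 (GTGGGCCCCGAC) does not match the top strand, and its reverse complement GTCGGGGCCCAC does not match either.
With no annealing site for primer 2, no amplification occurs.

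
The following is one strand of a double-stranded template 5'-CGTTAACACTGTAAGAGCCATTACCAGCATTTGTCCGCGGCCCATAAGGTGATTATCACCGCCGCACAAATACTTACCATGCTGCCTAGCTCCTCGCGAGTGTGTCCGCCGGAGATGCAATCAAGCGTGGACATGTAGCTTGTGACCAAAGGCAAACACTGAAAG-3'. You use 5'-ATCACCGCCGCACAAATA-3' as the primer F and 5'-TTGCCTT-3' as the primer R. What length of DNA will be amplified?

Forward primer ATCACCGCCGCACAAATA is found on the top strand at positions 55–72.
Taking the reverse complement of TTGCCTT gives AAGGCAA, found at positions 149–155 on the template; the primer anneals here to the top strand with its 3' end pointing upstream.
The product runs from position 55 to position 155, so its length is 155 − 55 + 1 = 101 bp.

101 bp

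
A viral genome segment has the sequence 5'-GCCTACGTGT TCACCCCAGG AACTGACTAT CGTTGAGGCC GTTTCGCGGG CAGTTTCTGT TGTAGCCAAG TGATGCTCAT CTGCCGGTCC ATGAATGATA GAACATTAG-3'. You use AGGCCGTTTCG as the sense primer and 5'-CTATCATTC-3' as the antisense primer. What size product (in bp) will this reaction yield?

Forward primer AGGCCGTTTCG is found on the top strand at positions 36–46.
The reverse primer's reverse complement is GAATGATAG, which matches the template at positions 93–101.
Amplicon spans positions 36–101: 66 bp.

66 bp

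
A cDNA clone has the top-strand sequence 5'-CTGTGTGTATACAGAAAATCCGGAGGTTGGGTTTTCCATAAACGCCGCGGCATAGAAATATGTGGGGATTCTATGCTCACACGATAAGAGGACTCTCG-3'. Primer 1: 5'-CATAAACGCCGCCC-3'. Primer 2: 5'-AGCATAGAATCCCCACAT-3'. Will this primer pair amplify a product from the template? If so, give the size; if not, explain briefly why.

Primer 1 (CATAAACGCCGCCC) does not match the top strand, and its reverse complement GGGCGGCGTTTATG does not match either.
With no annealing site for primer 1, no amplification occurs.

No product — primer 1 has no binding site in the template.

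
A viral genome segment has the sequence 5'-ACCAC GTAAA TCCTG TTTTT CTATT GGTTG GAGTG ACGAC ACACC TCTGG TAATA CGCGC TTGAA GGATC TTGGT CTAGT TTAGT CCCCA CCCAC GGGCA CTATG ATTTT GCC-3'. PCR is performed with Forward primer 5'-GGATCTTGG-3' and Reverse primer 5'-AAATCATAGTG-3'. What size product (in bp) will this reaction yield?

44 bp

Scanning the template, GGATCTTGG occurs at positions 66–74; this primer anneals to the bottom strand there with its 3' end pointing downstream.
Reverse complement of the reverse primer: CACTATGATTT. This occurs on the top strand at positions 99–109.
Product length = (reverse-primer end) − (forward-primer start) + 1 = 109 − 66 + 1 = 44 bp.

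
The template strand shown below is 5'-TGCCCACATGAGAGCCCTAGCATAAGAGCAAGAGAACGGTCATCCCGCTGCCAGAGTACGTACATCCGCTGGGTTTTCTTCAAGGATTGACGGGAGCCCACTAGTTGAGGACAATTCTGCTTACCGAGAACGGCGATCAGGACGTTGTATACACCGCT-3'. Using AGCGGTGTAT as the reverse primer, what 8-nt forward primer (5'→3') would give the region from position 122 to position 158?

The reverse primer's reverse complement ATACACCGCT matches the template at positions 149–158; the product starts at position 122.
The forward primer is identical to the top strand over positions 122–129: TACCGAGA.

5'-TACCGAGA-3'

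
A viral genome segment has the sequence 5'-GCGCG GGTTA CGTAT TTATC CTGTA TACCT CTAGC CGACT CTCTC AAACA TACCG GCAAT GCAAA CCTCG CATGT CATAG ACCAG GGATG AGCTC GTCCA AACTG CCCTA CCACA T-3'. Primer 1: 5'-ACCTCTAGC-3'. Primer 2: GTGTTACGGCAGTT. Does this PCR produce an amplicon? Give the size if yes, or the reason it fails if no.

No product — primer 2 has no binding site in the template.

Primer 2 (GTGTTACGGCAGTT) does not match the top strand, and its reverse complement AACTGCCGTAACAC does not match either.
With no annealing site for primer 2, no amplification occurs.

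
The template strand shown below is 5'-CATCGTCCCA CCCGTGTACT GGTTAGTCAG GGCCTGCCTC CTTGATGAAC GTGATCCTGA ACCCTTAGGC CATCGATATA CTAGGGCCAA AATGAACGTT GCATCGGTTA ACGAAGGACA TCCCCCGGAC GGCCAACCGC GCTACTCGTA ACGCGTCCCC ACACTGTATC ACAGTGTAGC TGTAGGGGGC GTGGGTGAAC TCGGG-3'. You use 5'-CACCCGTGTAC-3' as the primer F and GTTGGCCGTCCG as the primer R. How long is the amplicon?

129 bp

Forward primer CACCCGTGTAC is found on the top strand at positions 9–19.
Taking the reverse complement of GTTGGCCGTCCG gives CGGACGGCCAAC, found at positions 126–137 on the template; the primer anneals here to the top strand with its 3' end pointing upstream.
The product runs from position 9 to position 137, so its length is 137 − 9 + 1 = 129 bp.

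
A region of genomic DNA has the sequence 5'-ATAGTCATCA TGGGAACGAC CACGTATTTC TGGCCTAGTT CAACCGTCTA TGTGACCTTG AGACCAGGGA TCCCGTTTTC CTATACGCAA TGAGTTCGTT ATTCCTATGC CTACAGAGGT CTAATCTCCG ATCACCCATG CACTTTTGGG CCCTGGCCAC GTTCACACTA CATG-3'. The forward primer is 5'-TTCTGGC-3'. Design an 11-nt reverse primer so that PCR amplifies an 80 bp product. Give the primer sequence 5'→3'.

5'-TAGGAATAACG-3'

The forward primer binds at positions 28–34, so an 80 bp product ends at position 28 + 80 − 1 = 107.
The reverse primer anneals to the top strand over positions 97–107, i.e. to CGTTATTCCTA.
Its sequence written 5'→3' is the reverse complement: TAGGAATAACG.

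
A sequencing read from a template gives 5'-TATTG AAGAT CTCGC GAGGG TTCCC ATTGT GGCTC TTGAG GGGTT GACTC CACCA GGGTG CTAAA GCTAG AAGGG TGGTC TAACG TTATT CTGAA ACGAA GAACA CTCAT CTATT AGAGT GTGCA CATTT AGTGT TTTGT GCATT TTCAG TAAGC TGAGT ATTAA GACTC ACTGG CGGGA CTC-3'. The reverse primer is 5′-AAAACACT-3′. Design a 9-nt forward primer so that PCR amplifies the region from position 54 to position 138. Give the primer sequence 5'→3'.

5'-CAGGGTGCT-3'

The reverse primer's reverse complement AGTGTTTT matches the template at positions 131–138; the product starts at position 54.
The forward primer is identical to the top strand over positions 54–62: CAGGGTGCT.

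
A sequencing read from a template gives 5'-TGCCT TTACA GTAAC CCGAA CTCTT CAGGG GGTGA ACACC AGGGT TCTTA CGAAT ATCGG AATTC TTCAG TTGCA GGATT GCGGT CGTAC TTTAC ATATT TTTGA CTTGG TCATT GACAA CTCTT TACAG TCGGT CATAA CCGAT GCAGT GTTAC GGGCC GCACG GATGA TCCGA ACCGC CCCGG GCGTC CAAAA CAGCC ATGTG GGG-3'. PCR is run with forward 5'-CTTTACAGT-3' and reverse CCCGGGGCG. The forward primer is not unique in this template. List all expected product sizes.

The forward primer CTTTACAGT matches the top strand at positions 4–12, 123–131.
The reverse primer's reverse complement is CGCCCCGGG, matching at positions 178–186.
Each forward site pairs with the reverse site to give a product ending at position 186: sizes 183, 64 bp.

183 bp, 64 bp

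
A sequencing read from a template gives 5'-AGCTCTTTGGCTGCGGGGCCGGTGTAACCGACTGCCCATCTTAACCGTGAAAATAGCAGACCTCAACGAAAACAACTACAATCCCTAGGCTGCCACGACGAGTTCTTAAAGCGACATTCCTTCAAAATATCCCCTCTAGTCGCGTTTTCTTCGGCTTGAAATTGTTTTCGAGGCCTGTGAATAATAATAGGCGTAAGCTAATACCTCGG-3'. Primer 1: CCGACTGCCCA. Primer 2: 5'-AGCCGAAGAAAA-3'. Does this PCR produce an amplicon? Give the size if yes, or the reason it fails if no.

Yes — a 129 bp product.

Primer 1 (CCGACTGCCCA) matches the top strand at positions 28–38; it acts as a forward primer.
Primer 2's reverse complement is TTTTCTTCGGCT, matching the top strand at positions 145–156; it acts as a reverse primer.
The 3' ends face each other across positions 28–156, giving a 129 bp product.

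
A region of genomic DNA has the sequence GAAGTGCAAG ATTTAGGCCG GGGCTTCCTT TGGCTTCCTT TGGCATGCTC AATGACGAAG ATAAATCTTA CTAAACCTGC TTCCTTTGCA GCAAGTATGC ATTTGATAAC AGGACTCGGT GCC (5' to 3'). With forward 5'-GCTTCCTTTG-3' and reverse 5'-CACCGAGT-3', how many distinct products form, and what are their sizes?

The forward primer GCTTCCTTTG matches the top strand at positions 23–32, 33–42, 79–88.
The reverse primer's reverse complement is ACTCGGTG, matching at positions 114–121.
Each forward site pairs with the reverse site to give a product ending at position 121: sizes 99, 89, 43 bp.

Three products: 99 bp, 89 bp, 43 bp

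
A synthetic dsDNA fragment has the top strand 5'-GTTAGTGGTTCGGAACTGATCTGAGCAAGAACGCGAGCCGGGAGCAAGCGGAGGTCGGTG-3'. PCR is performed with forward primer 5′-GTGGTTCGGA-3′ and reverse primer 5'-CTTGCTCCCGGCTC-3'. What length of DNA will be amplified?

The forward primer matches the template at positions 5–14.
The reverse primer's reverse complement is GAGCCGGGAGCAAG, which matches the template at positions 35–48.
Product length = (reverse-primer end) − (forward-primer start) + 1 = 48 − 5 + 1 = 44 bp.

44 bp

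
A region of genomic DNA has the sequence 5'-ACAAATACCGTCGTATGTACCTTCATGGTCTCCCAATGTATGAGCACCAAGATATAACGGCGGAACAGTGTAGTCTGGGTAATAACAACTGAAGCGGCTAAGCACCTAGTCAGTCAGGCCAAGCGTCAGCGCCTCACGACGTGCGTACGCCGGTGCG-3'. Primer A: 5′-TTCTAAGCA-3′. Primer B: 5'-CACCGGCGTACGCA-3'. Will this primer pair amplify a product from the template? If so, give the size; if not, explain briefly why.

Primer A (TTCTAAGCA) does not match the top strand, and its reverse complement TGCTTAGAA does not match either.
With no annealing site for primer A, no amplification occurs.

No product — primer A has no binding site in the template.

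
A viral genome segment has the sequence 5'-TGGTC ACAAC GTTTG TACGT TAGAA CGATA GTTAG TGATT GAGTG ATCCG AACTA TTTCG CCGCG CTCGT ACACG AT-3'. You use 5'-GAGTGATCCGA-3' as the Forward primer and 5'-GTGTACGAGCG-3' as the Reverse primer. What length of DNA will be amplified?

34 bp

Forward primer GAGTGATCCGA is found on the top strand at positions 41–51.
The reverse primer's reverse complement is CGCTCGTACAC, which matches the template at positions 64–74.
Amplicon spans positions 41–74: 34 bp.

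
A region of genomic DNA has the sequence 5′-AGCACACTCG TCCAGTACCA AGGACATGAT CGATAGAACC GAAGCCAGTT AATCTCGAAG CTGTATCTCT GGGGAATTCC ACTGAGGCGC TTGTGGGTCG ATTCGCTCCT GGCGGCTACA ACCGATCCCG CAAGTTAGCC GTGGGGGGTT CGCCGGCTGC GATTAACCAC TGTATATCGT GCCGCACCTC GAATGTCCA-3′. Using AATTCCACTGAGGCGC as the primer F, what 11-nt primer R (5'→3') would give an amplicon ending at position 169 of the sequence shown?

The forward primer binds at positions 75–90; the product's 3' end on the top strand is position 169.
The reverse primer anneals to the top strand over positions 159–169, i.e. to GCGATTAACCA.
Its sequence written 5'→3' is the reverse complement: TGGTTAATCGC.

5'-TGGTTAATCGC-3'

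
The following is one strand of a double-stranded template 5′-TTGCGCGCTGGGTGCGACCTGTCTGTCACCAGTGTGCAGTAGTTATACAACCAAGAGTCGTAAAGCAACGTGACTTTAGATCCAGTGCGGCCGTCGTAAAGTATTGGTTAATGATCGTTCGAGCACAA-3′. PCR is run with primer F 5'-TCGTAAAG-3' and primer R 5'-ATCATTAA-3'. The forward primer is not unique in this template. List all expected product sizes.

The forward primer TCGTAAAG matches the top strand at positions 58–65, 94–101.
The reverse primer's reverse complement is TTAATGAT, matching at positions 108–115.
Each forward site pairs with the reverse site to give a product ending at position 115: sizes 58, 22 bp.

58 bp, 22 bp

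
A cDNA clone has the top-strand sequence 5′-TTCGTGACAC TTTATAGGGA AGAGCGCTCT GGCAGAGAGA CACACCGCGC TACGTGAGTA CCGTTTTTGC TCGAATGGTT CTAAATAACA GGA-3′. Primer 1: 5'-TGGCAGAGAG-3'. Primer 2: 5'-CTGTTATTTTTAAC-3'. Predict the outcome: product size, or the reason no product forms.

Primer 2 (CTGTTATTTTTAAC) does not match the top strand, and its reverse complement GTTAAAAATAACAG does not match either.
With no annealing site for primer 2, no amplification occurs.

No product — primer 2 has no binding site in the template.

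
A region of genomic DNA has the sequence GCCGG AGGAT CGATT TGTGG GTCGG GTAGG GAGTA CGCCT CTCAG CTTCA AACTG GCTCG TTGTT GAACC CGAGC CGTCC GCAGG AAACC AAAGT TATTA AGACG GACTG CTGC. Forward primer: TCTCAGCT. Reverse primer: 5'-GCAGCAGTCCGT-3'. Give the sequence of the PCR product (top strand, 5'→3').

The forward primer matches the template at positions 40–47.
Taking the reverse complement of GCAGCAGTCCGT gives ACGGACTGCTGC, found at positions 103–114 on the template; the primer anneals here to the top strand with its 3' end pointing upstream.
The product is the template from position 40 through 114 (75 bp).

5'-TCTCAGCTTCAAACTGGCTCGTTGTTGAACCCGAGCCGTCCGCAGGAAACCAAAGTTATTAAGACGGACTGCTGC-3'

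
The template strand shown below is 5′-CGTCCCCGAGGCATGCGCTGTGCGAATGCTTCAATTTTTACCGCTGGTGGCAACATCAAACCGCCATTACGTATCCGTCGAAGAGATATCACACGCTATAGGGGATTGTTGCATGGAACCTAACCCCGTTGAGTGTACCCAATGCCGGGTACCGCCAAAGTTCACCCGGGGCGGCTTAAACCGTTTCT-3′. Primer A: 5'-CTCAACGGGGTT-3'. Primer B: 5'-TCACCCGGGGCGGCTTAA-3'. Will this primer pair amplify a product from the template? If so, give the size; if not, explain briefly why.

Primer A (CTCAACGGGGTT) has reverse complement AACCCCGTTGAG, which matches the top strand at positions 122–133; primer A anneals to the top strand there with its 3' end pointing upstream toward position 122.
Primer B (TCACCCGGGGCGGCTTAA) matches the top strand directly at positions 162–179; it anneals to the bottom strand with its 3' end pointing downstream toward position 179.
The 3' ends diverge (primer A extends toward position 1, primer B toward position 188), so the primers never converge on a shared product.

No product — the primers' 3' ends point away from each other.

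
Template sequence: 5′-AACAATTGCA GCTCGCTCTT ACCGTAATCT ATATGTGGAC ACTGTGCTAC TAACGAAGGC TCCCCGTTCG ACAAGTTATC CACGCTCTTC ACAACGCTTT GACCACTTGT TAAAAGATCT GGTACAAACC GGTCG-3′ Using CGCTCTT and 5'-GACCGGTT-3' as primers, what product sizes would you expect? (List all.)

121 bp, 52 bp

The forward primer CGCTCTT matches the top strand at positions 14–20, 83–89.
The reverse primer's reverse complement is AACCGGTC, matching at positions 127–134.
Each forward site pairs with the reverse site to give a product ending at position 134: sizes 121, 52 bp.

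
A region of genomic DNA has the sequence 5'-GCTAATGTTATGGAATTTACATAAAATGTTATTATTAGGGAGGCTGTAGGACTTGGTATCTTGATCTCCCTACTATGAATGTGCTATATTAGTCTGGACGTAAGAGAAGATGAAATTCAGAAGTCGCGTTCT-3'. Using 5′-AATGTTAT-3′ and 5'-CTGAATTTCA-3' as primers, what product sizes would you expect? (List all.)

117 bp, 96 bp

The forward primer AATGTTAT matches the top strand at positions 4–11, 25–32.
The reverse primer's reverse complement is TGAAATTCAG, matching at positions 111–120.
Each forward site pairs with the reverse site to give a product ending at position 120: sizes 117, 96 bp.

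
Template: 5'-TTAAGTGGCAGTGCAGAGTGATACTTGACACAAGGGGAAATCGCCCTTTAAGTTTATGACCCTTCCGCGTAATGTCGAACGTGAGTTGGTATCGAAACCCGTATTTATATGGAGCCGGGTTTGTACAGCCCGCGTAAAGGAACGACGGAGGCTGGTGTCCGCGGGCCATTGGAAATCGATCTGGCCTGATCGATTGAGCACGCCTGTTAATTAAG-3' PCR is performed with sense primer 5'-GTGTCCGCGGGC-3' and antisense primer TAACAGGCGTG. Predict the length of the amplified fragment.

Scanning the template, GTGTCCGCGGGC occurs at positions 155–166; this primer anneals to the bottom strand there with its 3' end pointing downstream.
Taking the reverse complement of TAACAGGCGTG gives CACGCCTGTTA, found at positions 199–209 on the template; the primer anneals here to the top strand with its 3' end pointing upstream.
Product length = (reverse-primer end) − (forward-primer start) + 1 = 209 − 155 + 1 = 55 bp.

55 bp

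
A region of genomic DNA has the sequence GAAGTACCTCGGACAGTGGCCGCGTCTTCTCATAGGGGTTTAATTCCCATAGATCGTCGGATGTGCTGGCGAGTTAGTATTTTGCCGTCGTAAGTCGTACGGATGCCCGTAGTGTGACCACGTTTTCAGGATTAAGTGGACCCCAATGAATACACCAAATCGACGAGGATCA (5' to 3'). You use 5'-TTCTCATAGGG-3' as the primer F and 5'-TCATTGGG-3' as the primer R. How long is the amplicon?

123 bp

The forward primer matches the template at positions 27–37.
Taking the reverse complement of TCATTGGG gives CCCAATGA, found at positions 142–149 on the template; the primer anneals here to the top strand with its 3' end pointing upstream.
Product length = (reverse-primer end) − (forward-primer start) + 1 = 149 − 27 + 1 = 123 bp.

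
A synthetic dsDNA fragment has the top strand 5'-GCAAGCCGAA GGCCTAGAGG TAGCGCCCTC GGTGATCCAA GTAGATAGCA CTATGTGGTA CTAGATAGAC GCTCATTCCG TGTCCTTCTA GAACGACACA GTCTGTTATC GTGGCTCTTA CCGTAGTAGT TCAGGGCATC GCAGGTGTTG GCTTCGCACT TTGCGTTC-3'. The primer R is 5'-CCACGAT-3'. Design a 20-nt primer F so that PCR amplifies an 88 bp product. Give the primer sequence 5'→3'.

5'-CCTCGGTGATCCAAGTAGAT-3'

The reverse primer's reverse complement ATCGTGG matches the template at positions 108–114, so the product ends at position 114.
An 88 bp product then starts at position 114 − 88 + 1 = 27.
The forward primer is identical to the top strand there: CCTCGGTGATCCAAGTAGAT.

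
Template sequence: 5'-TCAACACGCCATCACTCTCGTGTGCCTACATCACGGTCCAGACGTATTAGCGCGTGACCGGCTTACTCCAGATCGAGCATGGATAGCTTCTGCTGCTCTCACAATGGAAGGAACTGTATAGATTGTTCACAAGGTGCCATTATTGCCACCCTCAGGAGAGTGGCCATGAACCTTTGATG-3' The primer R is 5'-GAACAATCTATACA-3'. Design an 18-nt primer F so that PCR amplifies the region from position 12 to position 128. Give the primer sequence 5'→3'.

The reverse primer's reverse complement TGTATAGATTGTTC matches the template at positions 115–128; the product starts at position 12.
The forward primer is identical to the top strand over positions 12–29: TCACTCTCGTGTGCCTAC.

5'-TCACTCTCGTGTGCCTAC-3'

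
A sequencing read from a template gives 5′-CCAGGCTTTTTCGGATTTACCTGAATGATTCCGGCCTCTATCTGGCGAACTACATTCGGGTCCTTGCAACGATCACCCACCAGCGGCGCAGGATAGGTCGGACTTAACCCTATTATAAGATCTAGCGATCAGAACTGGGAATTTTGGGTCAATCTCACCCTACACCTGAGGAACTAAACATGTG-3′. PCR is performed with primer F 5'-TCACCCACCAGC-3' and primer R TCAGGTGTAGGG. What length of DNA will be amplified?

97 bp

Scanning the template, TCACCCACCAGC occurs at positions 73–84; this primer anneals to the bottom strand there with its 3' end pointing downstream.
Reverse complement of the reverse primer: CCCTACACCTGA. This occurs on the top strand at positions 158–169.
Amplicon spans positions 73–169: 97 bp.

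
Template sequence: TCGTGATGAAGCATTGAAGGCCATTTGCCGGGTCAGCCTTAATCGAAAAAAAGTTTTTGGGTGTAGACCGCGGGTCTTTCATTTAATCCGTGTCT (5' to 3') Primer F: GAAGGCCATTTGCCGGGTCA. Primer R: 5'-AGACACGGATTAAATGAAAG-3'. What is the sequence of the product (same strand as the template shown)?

The forward primer matches the template at positions 16–35.
Reverse complement of the reverse primer: CTTTCATTTAATCCGTGTCT. This occurs on the top strand at positions 76–95.
The product is the template from position 16 through 95 (80 bp).

5'-GAAGGCCATTTGCCGGGTCAGCCTTAATCGAAAAAAAGTTTTTGGGTGTAGACCGCGGGTCTTTCATTTAATCCGTGTCT-3'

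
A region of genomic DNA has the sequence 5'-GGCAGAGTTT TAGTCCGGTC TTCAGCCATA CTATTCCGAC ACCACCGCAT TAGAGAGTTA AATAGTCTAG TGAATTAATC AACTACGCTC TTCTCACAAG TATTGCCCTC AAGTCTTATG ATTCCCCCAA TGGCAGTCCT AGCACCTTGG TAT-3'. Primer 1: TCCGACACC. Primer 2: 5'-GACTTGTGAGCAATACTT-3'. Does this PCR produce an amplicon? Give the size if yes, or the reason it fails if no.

Primer 2 (GACTTGTGAGCAATACTT) does not match the top strand, and its reverse complement AAGTATTGCTCACAAGTC does not match either.
With no annealing site for primer 2, no amplification occurs.

No product — primer 2 has no binding site in the template.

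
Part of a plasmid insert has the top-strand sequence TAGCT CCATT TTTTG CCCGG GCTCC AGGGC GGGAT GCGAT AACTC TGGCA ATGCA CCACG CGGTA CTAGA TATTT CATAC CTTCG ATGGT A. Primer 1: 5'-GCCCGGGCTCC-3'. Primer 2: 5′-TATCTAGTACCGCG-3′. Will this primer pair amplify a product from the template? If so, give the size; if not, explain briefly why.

Yes — a 58 bp product.

Primer 1 (GCCCGGGCTCC) matches the top strand at positions 15–25; it acts as a forward primer.
Primer 2's reverse complement is CGCGGTACTAGATA, matching the top strand at positions 59–72; it acts as a reverse primer.
The 3' ends face each other across positions 15–72, giving a 58 bp product.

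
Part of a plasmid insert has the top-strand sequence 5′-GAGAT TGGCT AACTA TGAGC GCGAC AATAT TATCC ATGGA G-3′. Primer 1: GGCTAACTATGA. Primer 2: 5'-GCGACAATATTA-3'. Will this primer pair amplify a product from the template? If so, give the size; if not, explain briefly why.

No product — both primers anneal to the same strand and extend in the same direction.

Primer 1 (GGCTAACTATGA) matches the top strand at positions 7–18 (3' end points downstream).
Primer 2 (GCGACAATATTA) also matches the top strand directly, at positions 21–32 — its reverse complement TAATATTGTCGC is not present.
Both primers anneal to the bottom strand with 3' ends pointing the same way, so neither can prime synthesis back toward the other.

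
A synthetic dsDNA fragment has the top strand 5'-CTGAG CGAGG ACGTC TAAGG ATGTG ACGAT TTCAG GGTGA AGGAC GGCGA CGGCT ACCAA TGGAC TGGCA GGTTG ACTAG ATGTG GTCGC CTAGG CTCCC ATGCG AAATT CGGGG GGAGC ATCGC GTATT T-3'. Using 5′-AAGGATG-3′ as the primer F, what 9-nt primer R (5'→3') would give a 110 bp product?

5'-CGCGATGCT-3'

The forward primer binds at positions 17–23, so a 110 bp product ends at position 17 + 110 − 1 = 126.
The reverse primer anneals to the top strand over positions 118–126, i.e. to AGCATCGCG.
Its sequence written 5'→3' is the reverse complement: CGCGATGCT.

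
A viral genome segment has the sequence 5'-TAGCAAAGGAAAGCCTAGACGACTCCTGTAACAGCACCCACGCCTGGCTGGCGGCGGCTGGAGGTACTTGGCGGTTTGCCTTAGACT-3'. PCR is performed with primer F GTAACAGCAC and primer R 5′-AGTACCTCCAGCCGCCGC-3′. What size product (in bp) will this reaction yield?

41 bp

Forward primer GTAACAGCAC is found on the top strand at positions 28–37.
Reverse complement of the reverse primer: GCGGCGGCTGGAGGTACT. This occurs on the top strand at positions 51–68.
Amplicon spans positions 28–68: 41 bp.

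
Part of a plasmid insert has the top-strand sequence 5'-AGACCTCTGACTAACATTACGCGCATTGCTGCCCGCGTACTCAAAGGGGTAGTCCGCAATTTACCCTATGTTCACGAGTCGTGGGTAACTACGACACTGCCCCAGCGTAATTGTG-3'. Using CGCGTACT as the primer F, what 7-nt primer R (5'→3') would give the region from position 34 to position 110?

The product's 3' end on the top strand is position 110.
The reverse primer anneals to the top strand over positions 104–110, i.e. to AGCGTAA.
Its sequence written 5'→3' is the reverse complement: TTACGCT.

5'-TTACGCT-3'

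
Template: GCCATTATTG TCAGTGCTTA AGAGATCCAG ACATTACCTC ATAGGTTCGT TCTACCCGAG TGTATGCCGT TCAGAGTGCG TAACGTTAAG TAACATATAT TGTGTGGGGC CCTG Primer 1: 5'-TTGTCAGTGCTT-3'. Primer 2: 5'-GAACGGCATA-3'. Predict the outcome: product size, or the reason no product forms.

Yes — a 65 bp product.

Primer 1 (TTGTCAGTGCTT) matches the top strand at positions 8–19; it acts as a forward primer.
Primer 2's reverse complement is TATGCCGTTC, matching the top strand at positions 63–72; it acts as a reverse primer.
The 3' ends face each other across positions 8–72, giving a 65 bp product.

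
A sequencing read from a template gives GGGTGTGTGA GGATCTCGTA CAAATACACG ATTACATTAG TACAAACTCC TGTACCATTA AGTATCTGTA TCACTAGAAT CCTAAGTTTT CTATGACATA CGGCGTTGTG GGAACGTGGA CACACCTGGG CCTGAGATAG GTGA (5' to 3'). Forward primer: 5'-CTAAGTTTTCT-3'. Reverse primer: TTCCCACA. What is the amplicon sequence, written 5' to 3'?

5'-CTAAGTTTTCTATGACATACGGCGTTGTGGGAA-3'

The forward primer matches the template at positions 82–92.
Taking the reverse complement of TTCCCACA gives TGTGGGAA, found at positions 107–114 on the template; the primer anneals here to the top strand with its 3' end pointing upstream.
The product is the template from position 82 through 114 (33 bp).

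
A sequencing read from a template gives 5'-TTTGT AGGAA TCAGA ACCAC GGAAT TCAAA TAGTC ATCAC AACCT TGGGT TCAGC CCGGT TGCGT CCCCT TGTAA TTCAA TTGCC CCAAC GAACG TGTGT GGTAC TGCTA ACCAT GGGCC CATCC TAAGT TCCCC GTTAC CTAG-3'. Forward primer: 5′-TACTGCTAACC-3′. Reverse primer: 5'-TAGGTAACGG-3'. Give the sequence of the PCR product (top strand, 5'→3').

Scanning the template, TACTGCTAACC occurs at positions 103–113; this primer anneals to the bottom strand there with its 3' end pointing downstream.
The reverse primer's reverse complement is CCGTTACCTA, which matches the template at positions 134–143.
The product is the template from position 103 through 143 (41 bp).

5'-TACTGCTAACCATGGGCCCATCCTAAGTTCCCCGTTACCTA-3'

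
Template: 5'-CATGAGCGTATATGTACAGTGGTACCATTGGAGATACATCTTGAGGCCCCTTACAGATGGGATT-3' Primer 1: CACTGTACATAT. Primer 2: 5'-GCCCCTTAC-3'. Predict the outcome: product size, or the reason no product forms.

No product — the primers' 3' ends point away from each other.

Primer 1 (CACTGTACATAT) has reverse complement ATATGTACAGTG, which matches the top strand at positions 10–21; primer 1 anneals to the top strand there with its 3' end pointing upstream toward position 10.
Primer 2 (GCCCCTTAC) matches the top strand directly at positions 46–54; it anneals to the bottom strand with its 3' end pointing downstream toward position 54.
The 3' ends diverge (primer 1 extends toward position 1, primer 2 toward position 64), so the primers never converge on a shared product.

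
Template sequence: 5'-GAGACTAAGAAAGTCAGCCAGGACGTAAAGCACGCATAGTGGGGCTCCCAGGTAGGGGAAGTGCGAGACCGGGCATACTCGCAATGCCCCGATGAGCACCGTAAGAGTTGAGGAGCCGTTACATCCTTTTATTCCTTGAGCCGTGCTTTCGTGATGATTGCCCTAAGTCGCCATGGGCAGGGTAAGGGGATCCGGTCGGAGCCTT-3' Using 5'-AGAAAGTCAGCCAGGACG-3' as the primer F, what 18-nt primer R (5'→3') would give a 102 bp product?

The forward primer binds at positions 8–25, so a 102 bp product ends at position 8 + 102 − 1 = 109.
The reverse primer anneals to the top strand over positions 92–109, i.e. to ATGAGCACCGTAAGAGTT.
Its sequence written 5'→3' is the reverse complement: AACTCTTACGGTGCTCAT.

5'-AACTCTTACGGTGCTCAT-3'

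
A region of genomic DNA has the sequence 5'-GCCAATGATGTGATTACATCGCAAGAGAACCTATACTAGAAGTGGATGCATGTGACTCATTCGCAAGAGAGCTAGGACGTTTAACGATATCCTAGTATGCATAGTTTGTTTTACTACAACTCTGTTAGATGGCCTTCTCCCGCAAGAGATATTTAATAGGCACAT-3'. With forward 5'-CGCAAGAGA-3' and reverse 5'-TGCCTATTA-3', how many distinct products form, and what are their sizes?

Three products: 143 bp, 101 bp, 22 bp

The forward primer CGCAAGAGA matches the top strand at positions 20–28, 62–70, 141–149.
The reverse primer's reverse complement is TAATAGGCA, matching at positions 154–162.
Each forward site pairs with the reverse site to give a product ending at position 162: sizes 143, 101, 22 bp.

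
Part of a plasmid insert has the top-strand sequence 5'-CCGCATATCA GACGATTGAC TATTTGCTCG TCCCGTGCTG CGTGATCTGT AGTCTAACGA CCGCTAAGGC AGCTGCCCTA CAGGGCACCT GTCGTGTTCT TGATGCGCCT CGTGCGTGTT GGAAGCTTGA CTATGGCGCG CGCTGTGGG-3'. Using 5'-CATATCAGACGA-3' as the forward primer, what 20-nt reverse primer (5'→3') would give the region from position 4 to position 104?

5'-ATCAAGAACACGACAGGTGC-3'

The product's 3' end on the top strand is position 104.
The reverse primer anneals to the top strand over positions 85–104, i.e. to GCACCTGTCGTGTTCTTGAT.
Its sequence written 5'→3' is the reverse complement: ATCAAGAACACGACAGGTGC.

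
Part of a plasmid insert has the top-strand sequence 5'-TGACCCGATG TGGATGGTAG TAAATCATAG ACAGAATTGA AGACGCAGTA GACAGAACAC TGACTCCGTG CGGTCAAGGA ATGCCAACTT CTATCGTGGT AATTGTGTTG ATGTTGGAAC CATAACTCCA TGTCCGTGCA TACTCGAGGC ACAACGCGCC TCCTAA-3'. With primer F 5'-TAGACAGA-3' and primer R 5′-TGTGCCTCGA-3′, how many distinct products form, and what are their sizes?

The forward primer TAGACAGA matches the top strand at positions 28–35, 49–56.
The reverse primer's reverse complement is TCGAGGCACA, matching at positions 144–153.
Each forward site pairs with the reverse site to give a product ending at position 153: sizes 126, 105 bp.

Two products: 126 bp, 105 bp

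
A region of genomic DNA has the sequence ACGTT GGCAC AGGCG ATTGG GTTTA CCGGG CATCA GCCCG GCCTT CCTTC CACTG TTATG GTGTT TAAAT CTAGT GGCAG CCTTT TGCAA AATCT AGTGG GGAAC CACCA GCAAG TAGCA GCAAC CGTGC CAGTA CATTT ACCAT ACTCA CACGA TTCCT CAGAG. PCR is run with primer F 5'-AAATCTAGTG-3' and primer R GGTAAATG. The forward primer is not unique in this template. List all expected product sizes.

77 bp, 54 bp

The forward primer AAATCTAGTG matches the top strand at positions 67–76, 90–99.
The reverse primer's reverse complement is CATTTACC, matching at positions 136–143.
Each forward site pairs with the reverse site to give a product ending at position 143: sizes 77, 54 bp.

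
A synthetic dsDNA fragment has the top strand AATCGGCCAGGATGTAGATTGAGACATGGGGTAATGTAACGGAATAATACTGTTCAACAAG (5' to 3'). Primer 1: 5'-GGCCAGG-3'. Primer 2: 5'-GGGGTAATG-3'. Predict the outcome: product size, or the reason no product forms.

No product — both primers anneal to the same strand and extend in the same direction.

Primer 1 (GGCCAGG) matches the top strand at positions 5–11 (3' end points downstream).
Primer 2 (GGGGTAATG) also matches the top strand directly, at positions 28–36 — its reverse complement CATTACCCC is not present.
Both primers anneal to the bottom strand with 3' ends pointing the same way, so neither can prime synthesis back toward the other.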